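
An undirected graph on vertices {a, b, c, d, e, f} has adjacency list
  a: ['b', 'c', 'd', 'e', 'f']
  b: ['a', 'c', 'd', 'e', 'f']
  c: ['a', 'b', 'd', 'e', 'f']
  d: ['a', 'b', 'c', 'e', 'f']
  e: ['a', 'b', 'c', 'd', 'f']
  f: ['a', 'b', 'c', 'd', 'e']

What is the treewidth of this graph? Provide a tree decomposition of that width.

Treewidth 5.
One such decomposition:
Bags: B1 = {a, b, c, d, e, f}
Tree: (single bag)

With just one bag of size 6, the width is 6 − 1 = 5, so tw(G) ≤ 5. For the lower bound, the 6 vertices {a, b, c, d, e, f} are pairwise adjacent, and any tree decomposition puts a clique entirely inside one bag — forcing width ≥ 5. Hence tw(G) = 5 exactly.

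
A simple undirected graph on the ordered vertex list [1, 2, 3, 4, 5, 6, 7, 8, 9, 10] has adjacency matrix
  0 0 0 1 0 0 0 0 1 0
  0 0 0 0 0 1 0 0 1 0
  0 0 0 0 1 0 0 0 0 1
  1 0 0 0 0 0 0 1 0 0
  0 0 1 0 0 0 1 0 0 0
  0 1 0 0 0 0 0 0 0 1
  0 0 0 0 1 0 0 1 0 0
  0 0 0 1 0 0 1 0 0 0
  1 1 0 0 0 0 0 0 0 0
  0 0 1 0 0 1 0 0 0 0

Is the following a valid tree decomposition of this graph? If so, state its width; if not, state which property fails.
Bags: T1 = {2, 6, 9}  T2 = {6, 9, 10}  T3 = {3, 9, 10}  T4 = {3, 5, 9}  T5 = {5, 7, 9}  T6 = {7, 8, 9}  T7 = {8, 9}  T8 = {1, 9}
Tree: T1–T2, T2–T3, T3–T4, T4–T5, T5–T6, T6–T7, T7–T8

A tree decomposition must satisfy three properties: every vertex lies in some bag; for every edge, both endpoints lie together in some bag; and for every vertex, the bags containing it form a connected subtree. Here vertex 4 appears in no bag, so the decomposition is invalid.

No — vertex 4 appears in no bag.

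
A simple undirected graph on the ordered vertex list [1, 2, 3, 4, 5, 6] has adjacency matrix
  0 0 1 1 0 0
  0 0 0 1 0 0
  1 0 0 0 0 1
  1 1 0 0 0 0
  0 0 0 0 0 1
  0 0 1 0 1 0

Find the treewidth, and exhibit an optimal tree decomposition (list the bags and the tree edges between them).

Every bag has size at most 2, so the width is 2 − 1 = 1 and tw(G) ≤ 1. Since G has at least one edge (e.g. 5–6), it is not an edgeless graph, so tw(G) ≥ 1. Therefore the treewidth is 1.

Treewidth 1.
One optimal decomposition is:
Bags: B1 = {5, 6}  B2 = {3, 6}  B3 = {1, 3}  B4 = {1, 4}  B5 = {2, 4}
Tree: B1–B2, B2–B3, B3–B4, B4–B5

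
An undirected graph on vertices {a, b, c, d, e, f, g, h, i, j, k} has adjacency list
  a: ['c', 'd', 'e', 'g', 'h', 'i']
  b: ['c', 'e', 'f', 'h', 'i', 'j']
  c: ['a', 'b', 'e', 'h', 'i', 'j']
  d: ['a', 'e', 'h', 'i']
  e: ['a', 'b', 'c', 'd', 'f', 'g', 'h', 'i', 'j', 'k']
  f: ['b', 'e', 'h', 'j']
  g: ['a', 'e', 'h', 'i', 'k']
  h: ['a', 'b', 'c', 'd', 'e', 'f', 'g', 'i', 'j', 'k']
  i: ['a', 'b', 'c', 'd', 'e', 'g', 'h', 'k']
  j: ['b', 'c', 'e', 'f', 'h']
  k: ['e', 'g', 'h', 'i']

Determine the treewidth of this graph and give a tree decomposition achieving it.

Treewidth 4.
One optimal decomposition is:
Bags: B1 = {b, c, e, h, i}  B2 = {a, c, e, h, i}  B3 = {b, c, e, h, j}  B4 = {a, d, e, h, i}  B5 = {a, e, g, h, i}  B6 = {e, g, h, i, k}  B7 = {b, e, f, h, j}
Tree: B1–B2, B1–B3, B2–B4, B4–B5, B5–B6, B3–B7

Each bag holds 5 vertices, so the decomposition has width 4, which upper-bounds the treewidth. On the other hand G contains the 5-clique {b, c, e, h, j}. A clique must lie in a single bag of any decomposition, so no decomposition can have width below 4. The upper and lower bounds meet at 4, so that is the treewidth.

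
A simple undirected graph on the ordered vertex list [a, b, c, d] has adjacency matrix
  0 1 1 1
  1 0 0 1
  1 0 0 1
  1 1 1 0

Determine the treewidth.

A width-2 tree decomposition is:
Bags: B1 = {a, c, d}  B2 = {a, b, d}
Tree: B1–B2
Every bag has size at most 3, so the width is 3 − 1 = 2 and tw(G) ≤ 2. On the other hand G contains the 3-clique {a, c, d}. A clique must lie in a single bag of any decomposition, so no decomposition can have width below 2. The upper and lower bounds meet at 2, so that is the treewidth.

2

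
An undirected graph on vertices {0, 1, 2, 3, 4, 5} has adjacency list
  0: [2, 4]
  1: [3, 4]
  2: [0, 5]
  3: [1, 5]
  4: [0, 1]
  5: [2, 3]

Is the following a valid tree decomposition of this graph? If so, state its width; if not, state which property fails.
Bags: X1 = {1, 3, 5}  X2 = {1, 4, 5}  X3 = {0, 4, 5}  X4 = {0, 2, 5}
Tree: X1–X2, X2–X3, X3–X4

Vertex coverage: the bags together contain {0, 1, 2, 3, 4, 5}, the full vertex set. Edge coverage: each edge of G has both endpoints in at least one bag. Running intersection: for every vertex, the bags containing it form a connected subtree. All three properties hold, so this is a valid tree decomposition of width max|bag| − 1 = 2, and hence tw(G) ≤ 2.

Yes; width 2.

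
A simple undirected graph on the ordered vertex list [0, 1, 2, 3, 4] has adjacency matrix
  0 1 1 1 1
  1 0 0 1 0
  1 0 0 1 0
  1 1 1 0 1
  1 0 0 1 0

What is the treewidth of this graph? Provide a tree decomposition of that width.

Every bag has size at most 3, so the width is 3 − 1 = 2 and tw(G) ≤ 2. Conversely, {0, 1, 3} is a clique of size 3, and the vertices of any clique must share a bag in every tree decomposition; so some bag has ≥ 3 vertices and tw(G) ≥ 2. The upper and lower bounds meet at 2, so that is the treewidth.

Treewidth 2.
Bags: B1 = {0, 1, 3}  B2 = {0, 2, 3}  B3 = {0, 3, 4}
Tree: B1–B2, B1–B3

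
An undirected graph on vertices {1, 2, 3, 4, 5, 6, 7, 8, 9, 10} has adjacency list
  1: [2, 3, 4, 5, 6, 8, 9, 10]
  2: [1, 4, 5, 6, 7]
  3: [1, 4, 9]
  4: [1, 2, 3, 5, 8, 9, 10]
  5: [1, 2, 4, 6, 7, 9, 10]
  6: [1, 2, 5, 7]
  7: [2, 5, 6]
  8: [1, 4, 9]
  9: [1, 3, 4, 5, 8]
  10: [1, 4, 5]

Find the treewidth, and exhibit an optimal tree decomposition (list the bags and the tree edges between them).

Treewidth 3.
Bags: B1 = {1, 4, 5, 9}  B2 = {1, 4, 5, 10}  B3 = {1, 3, 4, 9}  B4 = {1, 4, 8, 9}  B5 = {1, 2, 4, 5}  B6 = {1, 2, 5, 6}  B7 = {2, 5, 6, 7}
Tree: B1–B2, B1–B3, B3–B4, B2–B5, B5–B6, B6–B7

Every bag has size at most 4, so the width is 4 − 1 = 3 and tw(G) ≤ 3. On the other hand G contains the 4-clique {1, 4, 8, 9}. A clique must lie in a single bag of any decomposition, so no decomposition can have width below 3. The upper and lower bounds meet at 3, so that is the treewidth.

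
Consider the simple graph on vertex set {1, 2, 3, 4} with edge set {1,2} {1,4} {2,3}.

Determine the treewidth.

1

A width-1 tree decomposition is:
Bags: B1 = {2, 3}  B2 = {1, 2}  B3 = {1, 4}
Tree: B1–B2, B2–B3
Every bag has size at most 2, so the width is 2 − 1 = 1 and tw(G) ≤ 1. Since G has at least one edge (e.g. 3–2), it is not an edgeless graph, so tw(G) ≥ 1. Combining the bounds, tw(G) = 1.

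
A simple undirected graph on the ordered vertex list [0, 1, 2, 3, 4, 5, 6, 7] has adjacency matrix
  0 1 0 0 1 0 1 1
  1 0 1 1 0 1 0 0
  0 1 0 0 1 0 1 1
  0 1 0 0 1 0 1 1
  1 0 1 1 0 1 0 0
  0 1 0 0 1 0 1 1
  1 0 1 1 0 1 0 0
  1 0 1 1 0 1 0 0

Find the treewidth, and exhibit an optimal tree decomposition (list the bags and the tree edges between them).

Treewidth 4.
One optimal decomposition is:
Bags: B1 = {1, 2, 4, 6, 7}  B2 = {1, 4, 5, 6, 7}  B3 = {0, 1, 4, 6, 7}  B4 = {1, 3, 4, 6, 7}
Tree: B1–B2, B2–B3, B3–B4

Each bag holds 5 vertices, so the decomposition has width 4, which upper-bounds the treewidth. For the lower bound: the 5 vertex sets {2,6}, {4,5}, {0,1}, {7}, {3} are disjoint, each induces a connected subgraph, and every pair is joined by at least one edge of G. Contracting each set to a single vertex therefore yields K_{5} as a minor, and since treewidth is minor-monotone, tw(G) ≥ tw(K_{5}) = 4. Combining the bounds, tw(G) = 4.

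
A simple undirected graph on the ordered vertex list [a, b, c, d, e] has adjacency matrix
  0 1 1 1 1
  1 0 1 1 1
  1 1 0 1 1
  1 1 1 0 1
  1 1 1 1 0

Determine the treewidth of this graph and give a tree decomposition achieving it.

A single bag containing all 5 vertices is trivially a valid decomposition of width 4. Conversely, {a, b, c, d, e} is a clique of size 5, and the vertices of any clique must share a bag in every tree decomposition; so some bag has ≥ 5 vertices and tw(G) ≥ 4. Therefore the treewidth is 4.

Treewidth 4.
One such decomposition:
Bags: B1 = {a, b, c, d, e}
Tree: (single bag)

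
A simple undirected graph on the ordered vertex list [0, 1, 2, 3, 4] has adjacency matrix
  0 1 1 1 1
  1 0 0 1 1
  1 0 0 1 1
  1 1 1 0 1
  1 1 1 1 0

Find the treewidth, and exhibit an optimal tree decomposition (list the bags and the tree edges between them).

The largest bag has 4 vertices, giving width 3; this decomposition certifies tw(G) ≤ 3. For the lower bound, the 4 vertices {0, 1, 3, 4} are pairwise adjacent, and any tree decomposition puts a clique entirely inside one bag — forcing width ≥ 3. Combining the bounds, tw(G) = 3.

Treewidth 3.
One such decomposition:
Bags: B1 = {0, 1, 3, 4}  B2 = {0, 2, 3, 4}
Tree: B1–B2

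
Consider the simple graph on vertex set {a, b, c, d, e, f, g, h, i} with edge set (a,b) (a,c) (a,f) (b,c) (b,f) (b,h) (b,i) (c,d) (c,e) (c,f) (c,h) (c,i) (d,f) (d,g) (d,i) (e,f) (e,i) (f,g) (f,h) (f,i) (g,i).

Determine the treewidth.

3

A width-3 tree decomposition is:
Bags: B1 = {b, c, f, i}  B2 = {a, b, c, f}  B3 = {c, d, f, i}  B4 = {c, e, f, i}  B5 = {b, c, f, h}  B6 = {d, f, g, i}
Tree: B1–B2, B1–B3, B3–B4, B1–B5, B3–B6
Each bag holds 4 vertices, so the decomposition has width 3, which upper-bounds the treewidth. On the other hand G contains the 4-clique {d, f, g, i}. A clique must lie in a single bag of any decomposition, so no decomposition can have width below 3. Combining the bounds, tw(G) = 3.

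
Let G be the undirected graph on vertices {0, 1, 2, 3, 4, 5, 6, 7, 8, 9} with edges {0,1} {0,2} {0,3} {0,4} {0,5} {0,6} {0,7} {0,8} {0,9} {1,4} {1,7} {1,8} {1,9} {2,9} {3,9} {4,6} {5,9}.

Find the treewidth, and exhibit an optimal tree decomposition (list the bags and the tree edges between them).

Treewidth 2.
Bags: B1 = {0, 2, 9}  B2 = {0, 1, 9}  B3 = {0, 5, 9}  B4 = {0, 1, 8}  B5 = {0, 1, 4}  B6 = {0, 4, 6}  B7 = {0, 3, 9}  B8 = {0, 1, 7}
Tree: B1–B2, B1–B3, B2–B4, B4–B5, B5–B6, B1–B7, B4–B8

Each bag holds 3 vertices, so the decomposition has width 2, which upper-bounds the treewidth. Conversely, {0, 1, 8} is a clique of size 3, and the vertices of any clique must share a bag in every tree decomposition; so some bag has ≥ 3 vertices and tw(G) ≥ 2. Combining the bounds, tw(G) = 2.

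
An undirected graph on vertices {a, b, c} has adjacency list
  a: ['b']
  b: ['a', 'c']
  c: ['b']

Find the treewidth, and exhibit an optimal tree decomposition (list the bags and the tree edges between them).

Each bag holds 2 vertices, so the decomposition has width 1, which upper-bounds the treewidth. Since G has at least one edge (e.g. b–c), it is not an edgeless graph, so tw(G) ≥ 1. Combining the bounds, tw(G) = 1.

Treewidth 1.
One such decomposition:
Bags: B1 = {b, c}  B2 = {a, b}
Tree: B1–B2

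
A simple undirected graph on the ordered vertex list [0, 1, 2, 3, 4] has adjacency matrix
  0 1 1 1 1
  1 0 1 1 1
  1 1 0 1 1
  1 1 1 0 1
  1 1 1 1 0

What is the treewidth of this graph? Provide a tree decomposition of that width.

Treewidth 4.
One optimal decomposition is:
Bags: B1 = {0, 1, 2, 3, 4}
Tree: (single bag)

A single bag containing all 5 vertices is trivially a valid decomposition of width 4. On the other hand G contains the 5-clique {0, 1, 2, 3, 4}. A clique must lie in a single bag of any decomposition, so no decomposition can have width below 4. Hence tw(G) = 4 exactly.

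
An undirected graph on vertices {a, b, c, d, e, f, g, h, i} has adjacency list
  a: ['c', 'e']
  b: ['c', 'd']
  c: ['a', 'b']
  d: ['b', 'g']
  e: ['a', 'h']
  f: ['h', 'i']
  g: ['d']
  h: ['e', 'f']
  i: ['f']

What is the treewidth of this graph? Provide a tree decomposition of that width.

Treewidth 1.
One such decomposition:
Bags: B1 = {d, g}  B2 = {b, d}  B3 = {b, c}  B4 = {a, c}  B5 = {a, e}  B6 = {e, h}  B7 = {f, h}  B8 = {f, i}
Tree: B1–B2, B2–B3, B3–B4, B4–B5, B5–B6, B6–B7, B7–B8

The largest bag has 2 vertices, giving width 1; this decomposition certifies tw(G) ≤ 1. Any graph with an edge has treewidth ≥ 1, and G has the edge g–d. The upper and lower bounds meet at 1, so that is the treewidth.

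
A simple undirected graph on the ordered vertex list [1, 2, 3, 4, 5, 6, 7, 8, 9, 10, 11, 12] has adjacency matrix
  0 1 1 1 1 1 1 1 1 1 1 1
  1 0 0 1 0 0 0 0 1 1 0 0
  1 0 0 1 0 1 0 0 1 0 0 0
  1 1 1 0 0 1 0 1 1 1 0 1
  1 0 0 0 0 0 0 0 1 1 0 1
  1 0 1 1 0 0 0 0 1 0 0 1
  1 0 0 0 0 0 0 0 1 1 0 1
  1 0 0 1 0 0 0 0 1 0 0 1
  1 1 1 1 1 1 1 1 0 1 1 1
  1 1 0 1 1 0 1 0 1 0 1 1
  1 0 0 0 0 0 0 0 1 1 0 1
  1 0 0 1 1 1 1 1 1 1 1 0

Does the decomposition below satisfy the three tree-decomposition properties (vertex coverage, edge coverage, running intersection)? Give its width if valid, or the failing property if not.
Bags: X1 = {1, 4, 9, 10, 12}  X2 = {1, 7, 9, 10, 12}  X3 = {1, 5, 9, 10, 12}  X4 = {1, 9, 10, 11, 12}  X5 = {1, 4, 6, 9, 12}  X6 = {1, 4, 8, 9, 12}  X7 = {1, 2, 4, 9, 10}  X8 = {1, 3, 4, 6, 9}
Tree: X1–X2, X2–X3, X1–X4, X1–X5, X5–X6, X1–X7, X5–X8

Yes; width 4.

Vertex coverage: the bags together contain {1, 2, 3, 4, 5, 6, 7, 8, 9, 10, 11, 12}, the full vertex set. Edge coverage: each edge of G has both endpoints in at least one bag. Running intersection: for every vertex, the bags containing it form a connected subtree. All three properties hold, so this is a valid tree decomposition of width max|bag| − 1 = 4, and hence tw(G) ≤ 4.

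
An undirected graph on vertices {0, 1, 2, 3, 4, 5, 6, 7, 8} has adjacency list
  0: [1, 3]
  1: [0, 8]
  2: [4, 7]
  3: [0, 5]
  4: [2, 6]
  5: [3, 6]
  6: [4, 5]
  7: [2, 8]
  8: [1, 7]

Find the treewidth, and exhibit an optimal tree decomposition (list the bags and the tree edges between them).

Treewidth 2.
One optimal decomposition is:
Bags: B1 = {2, 4, 7}  B2 = {4, 7, 8}  B3 = {1, 4, 8}  B4 = {0, 1, 4}  B5 = {0, 3, 4}  B6 = {3, 4, 5}  B7 = {4, 5, 6}
Tree: B1–B2, B2–B3, B3–B4, B4–B5, B5–B6, B6–B7

Every bag has size at most 3, so the width is 3 − 1 = 2 and tw(G) ≤ 2. For the lower bound, G contains the cycle 4–2–7–8–1–0–3–5–6–4, so G is not a forest; only forests have treewidth ≤ 1, hence tw(G) ≥ 2. Therefore the treewidth is 2.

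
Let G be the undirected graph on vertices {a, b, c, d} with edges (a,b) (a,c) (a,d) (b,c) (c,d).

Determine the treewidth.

A width-2 tree decomposition is:
Bags: B1 = {a, c, d}  B2 = {a, b, c}
Tree: B1–B2
Every bag has size at most 3, so the width is 3 − 1 = 2 and tw(G) ≤ 2. On the other hand G contains the 3-clique {a, c, d}. A clique must lie in a single bag of any decomposition, so no decomposition can have width below 2. Hence tw(G) = 2 exactly.

2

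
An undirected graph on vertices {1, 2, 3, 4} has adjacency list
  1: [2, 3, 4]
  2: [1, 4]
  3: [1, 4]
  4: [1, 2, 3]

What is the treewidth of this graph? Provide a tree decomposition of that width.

Treewidth 2.
One optimal decomposition is:
Bags: B1 = {1, 2, 4}  B2 = {1, 3, 4}
Tree: B1–B2

The largest bag has 3 vertices, giving width 2; this decomposition certifies tw(G) ≤ 2. On the other hand G contains the 3-clique {1, 2, 4}. A clique must lie in a single bag of any decomposition, so no decomposition can have width below 2. The upper and lower bounds meet at 2, so that is the treewidth.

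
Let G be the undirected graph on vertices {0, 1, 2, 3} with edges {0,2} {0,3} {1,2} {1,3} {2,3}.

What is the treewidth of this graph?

2

A width-2 tree decomposition is:
Bags: B1 = {0, 2, 3}  B2 = {1, 2, 3}
Tree: B1–B2
Each bag holds 3 vertices, so the decomposition has width 2, which upper-bounds the treewidth. For the lower bound, the 3 vertices {0, 2, 3} are pairwise adjacent, and any tree decomposition puts a clique entirely inside one bag — forcing width ≥ 2. Therefore the treewidth is 2.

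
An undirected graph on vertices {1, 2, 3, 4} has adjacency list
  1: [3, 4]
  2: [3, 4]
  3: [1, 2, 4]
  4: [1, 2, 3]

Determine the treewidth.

A width-2 tree decomposition is:
Bags: B1 = {1, 3, 4}  B2 = {2, 3, 4}
Tree: B1–B2
Every bag has size at most 3, so the width is 3 − 1 = 2 and tw(G) ≤ 2. Conversely, {1, 3, 4} is a clique of size 3, and the vertices of any clique must share a bag in every tree decomposition; so some bag has ≥ 3 vertices and tw(G) ≥ 2. The upper and lower bounds meet at 2, so that is the treewidth.

2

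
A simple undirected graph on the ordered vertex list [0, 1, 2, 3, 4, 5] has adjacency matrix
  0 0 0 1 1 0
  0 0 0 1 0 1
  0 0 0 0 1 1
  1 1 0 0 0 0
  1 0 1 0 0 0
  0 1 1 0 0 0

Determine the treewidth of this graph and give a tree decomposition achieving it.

Treewidth 2.
One optimal decomposition is:
Bags: B1 = {1, 2, 5}  B2 = {1, 2, 4}  B3 = {0, 1, 4}  B4 = {0, 1, 3}
Tree: B1–B2, B2–B3, B3–B4

Every bag has size at most 3, so the width is 3 − 1 = 2 and tw(G) ≤ 2. For the lower bound, G contains the cycle 1–5–2–4–0–3–1, so G is not a forest; only forests have treewidth ≤ 1, hence tw(G) ≥ 2. Therefore the treewidth is 2.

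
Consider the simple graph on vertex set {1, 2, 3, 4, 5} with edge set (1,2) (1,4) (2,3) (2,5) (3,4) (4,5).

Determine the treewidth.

A width-2 tree decomposition is:
Bags: B1 = {2, 3, 4}  B2 = {2, 4, 5}  B3 = {1, 2, 4}
Tree: B1–B2, B2–B3
The largest bag has 3 vertices, giving width 2; this decomposition certifies tw(G) ≤ 2. Since 3–2–5–4–3 is a cycle in G, G is not acyclic. Forests are exactly the graphs of treewidth ≤ 1, so tw(G) ≥ 2. Therefore the treewidth is 2.

2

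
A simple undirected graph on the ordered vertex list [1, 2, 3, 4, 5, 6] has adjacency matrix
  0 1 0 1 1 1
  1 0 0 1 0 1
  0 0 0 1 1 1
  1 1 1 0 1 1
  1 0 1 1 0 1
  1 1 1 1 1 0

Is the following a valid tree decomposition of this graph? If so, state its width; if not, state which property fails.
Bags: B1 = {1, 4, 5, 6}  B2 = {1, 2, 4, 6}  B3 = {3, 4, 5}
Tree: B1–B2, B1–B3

A tree decomposition must satisfy three properties: every vertex lies in some bag; for every edge, both endpoints lie together in some bag; and for every vertex, the bags containing it form a connected subtree. Here edge (6,3) lies in no bag, so the decomposition is invalid.

No — edge (6,3) lies in no bag.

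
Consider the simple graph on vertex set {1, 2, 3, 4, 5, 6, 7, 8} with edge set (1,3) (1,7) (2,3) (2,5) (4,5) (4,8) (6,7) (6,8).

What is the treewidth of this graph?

2

A width-2 tree decomposition is:
Bags: B1 = {4, 6, 8}  B2 = {4, 5, 6}  B3 = {2, 5, 6}  B4 = {2, 3, 6}  B5 = {1, 3, 6}  B6 = {1, 6, 7}
Tree: B1–B2, B2–B3, B3–B4, B4–B5, B5–B6
The largest bag has 3 vertices, giving width 2; this decomposition certifies tw(G) ≤ 2. For the lower bound, G contains the cycle 6–8–4–5–2–3–1–7–6, so G is not a forest; only forests have treewidth ≤ 1, hence tw(G) ≥ 2. The upper and lower bounds meet at 2, so that is the treewidth.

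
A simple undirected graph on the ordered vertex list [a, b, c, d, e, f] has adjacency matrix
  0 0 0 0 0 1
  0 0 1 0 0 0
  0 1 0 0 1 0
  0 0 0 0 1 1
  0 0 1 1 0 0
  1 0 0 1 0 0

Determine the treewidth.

1

A width-1 tree decomposition is:
Bags: B1 = {b, c}  B2 = {c, e}  B3 = {d, e}  B4 = {d, f}  B5 = {a, f}
Tree: B1–B2, B2–B3, B3–B4, B4–B5
Each bag holds 2 vertices, so the decomposition has width 1, which upper-bounds the treewidth. G has an edge, so its treewidth is at least 1. Combining the bounds, tw(G) = 1.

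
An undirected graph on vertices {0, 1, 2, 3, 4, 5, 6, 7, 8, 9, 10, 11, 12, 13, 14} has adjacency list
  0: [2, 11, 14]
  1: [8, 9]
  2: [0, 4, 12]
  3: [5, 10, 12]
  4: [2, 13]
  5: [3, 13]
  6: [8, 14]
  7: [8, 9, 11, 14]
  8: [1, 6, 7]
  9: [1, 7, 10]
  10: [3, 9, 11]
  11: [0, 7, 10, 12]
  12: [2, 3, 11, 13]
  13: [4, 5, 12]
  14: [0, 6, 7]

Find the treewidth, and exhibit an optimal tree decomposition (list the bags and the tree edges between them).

Each bag holds 4 vertices, so the decomposition has width 3, which upper-bounds the treewidth. For the lower bound: the 4 vertex sets {1,6,8}, {14}, {7}, {0,9,10,11} are disjoint, each induces a connected subgraph, and every pair is joined by at least one edge of G. Contracting each set to a single vertex therefore yields K_{4} as a minor, and since treewidth is minor-monotone, tw(G) ≥ tw(K_{4}) = 3. Combining the bounds, tw(G) = 3.

Treewidth 3.
One optimal decomposition is:
Bags: B1 = {1, 6, 8, 14}  B2 = {1, 7, 8, 14}  B3 = {1, 7, 9, 14}  B4 = {0, 7, 9, 14}  B5 = {0, 7, 9, 11}  B6 = {0, 9, 10, 11}  B7 = {0, 2, 10, 11}  B8 = {2, 10, 11, 12}  B9 = {2, 3, 10, 12}  B10 = {2, 3, 4, 12}  B11 = {3, 4, 12, 13}  B12 = {3, 4, 5, 13}
Tree: B1–B2, B2–B3, B3–B4, B4–B5, B5–B6, B6–B7, B7–B8, B8–B9, B9–B10, B10–B11, B11–B12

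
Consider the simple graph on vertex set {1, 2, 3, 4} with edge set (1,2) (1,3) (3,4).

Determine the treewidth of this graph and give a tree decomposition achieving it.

Each bag holds 2 vertices, so the decomposition has width 1, which upper-bounds the treewidth. G has an edge, so its treewidth is at least 1. Hence tw(G) = 1 exactly.

Treewidth 1.
One such decomposition:
Bags: B1 = {1, 3}  B2 = {3, 4}  B3 = {1, 2}
Tree: B1–B2, B1–B3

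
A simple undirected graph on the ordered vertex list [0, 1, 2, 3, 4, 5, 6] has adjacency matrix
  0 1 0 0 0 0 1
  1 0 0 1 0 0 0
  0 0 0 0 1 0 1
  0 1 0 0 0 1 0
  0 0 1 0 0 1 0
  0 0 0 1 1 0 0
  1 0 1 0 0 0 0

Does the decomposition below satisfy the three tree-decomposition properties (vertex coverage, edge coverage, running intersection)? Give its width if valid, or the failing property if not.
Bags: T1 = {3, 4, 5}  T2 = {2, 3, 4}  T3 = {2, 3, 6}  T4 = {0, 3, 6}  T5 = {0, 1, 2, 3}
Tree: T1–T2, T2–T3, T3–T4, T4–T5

A tree decomposition must satisfy three properties: every vertex lies in some bag; for every edge, both endpoints lie together in some bag; and for every vertex, the bags containing it form a connected subtree. Here bags containing vertex 2 are not connected in the tree, so the decomposition is invalid.

No — bags containing vertex 2 are not connected in the tree.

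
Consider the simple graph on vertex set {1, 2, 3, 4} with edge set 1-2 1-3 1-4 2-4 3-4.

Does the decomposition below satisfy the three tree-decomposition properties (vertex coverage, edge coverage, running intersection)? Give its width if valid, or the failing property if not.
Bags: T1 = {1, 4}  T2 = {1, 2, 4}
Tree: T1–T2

No — vertex 3 appears in no bag.

A tree decomposition must satisfy three properties: every vertex lies in some bag; for every edge, both endpoints lie together in some bag; and for every vertex, the bags containing it form a connected subtree. Here vertex 3 appears in no bag, so the decomposition is invalid.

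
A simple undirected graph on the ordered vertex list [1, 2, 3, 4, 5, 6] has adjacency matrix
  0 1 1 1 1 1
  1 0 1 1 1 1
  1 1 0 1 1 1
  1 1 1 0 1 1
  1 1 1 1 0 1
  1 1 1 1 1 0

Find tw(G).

A width-5 tree decomposition is:
Bags: B1 = {1, 2, 3, 4, 5, 6}
Tree: (single bag)
With just one bag of size 6, the width is 6 − 1 = 5, so tw(G) ≤ 5. For the lower bound, the 6 vertices {1, 2, 3, 4, 5, 6} are pairwise adjacent, and any tree decomposition puts a clique entirely inside one bag — forcing width ≥ 5. Combining the bounds, tw(G) = 5.

5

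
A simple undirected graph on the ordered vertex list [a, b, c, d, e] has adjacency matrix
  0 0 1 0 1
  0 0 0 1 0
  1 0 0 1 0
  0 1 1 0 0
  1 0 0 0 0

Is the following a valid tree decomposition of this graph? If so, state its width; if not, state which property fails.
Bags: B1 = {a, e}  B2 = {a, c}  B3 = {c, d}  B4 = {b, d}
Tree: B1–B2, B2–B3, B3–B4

Vertex coverage: the bags together contain {a, b, c, d, e}, the full vertex set. Edge coverage: each edge of G has both endpoints in at least one bag. Running intersection: for every vertex, the bags containing it form a connected subtree. All three properties hold, so this is a valid tree decomposition of width max|bag| − 1 = 1, and hence tw(G) ≤ 1.

Yes; width 1.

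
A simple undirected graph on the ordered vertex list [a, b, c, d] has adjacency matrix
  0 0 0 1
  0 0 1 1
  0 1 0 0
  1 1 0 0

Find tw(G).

A width-1 tree decomposition is:
Bags: B1 = {b, c}  B2 = {b, d}  B3 = {a, d}
Tree: B1–B2, B2–B3
Every bag has size at most 2, so the width is 2 − 1 = 1 and tw(G) ≤ 1. Any graph with an edge has treewidth ≥ 1, and G has the edge c–b. Combining the bounds, tw(G) = 1.

1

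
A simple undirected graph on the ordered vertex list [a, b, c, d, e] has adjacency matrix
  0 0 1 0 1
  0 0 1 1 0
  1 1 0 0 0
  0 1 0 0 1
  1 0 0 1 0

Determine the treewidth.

2

A width-2 tree decomposition is:
Bags: B1 = {a, d, e}  B2 = {a, b, d}  B3 = {a, b, c}
Tree: B1–B2, B2–B3
Every bag has size at most 3, so the width is 3 − 1 = 2 and tw(G) ≤ 2. For the lower bound, G contains the cycle a–e–d–b–c–a, so G is not a forest; only forests have treewidth ≤ 1, hence tw(G) ≥ 2. Therefore the treewidth is 2.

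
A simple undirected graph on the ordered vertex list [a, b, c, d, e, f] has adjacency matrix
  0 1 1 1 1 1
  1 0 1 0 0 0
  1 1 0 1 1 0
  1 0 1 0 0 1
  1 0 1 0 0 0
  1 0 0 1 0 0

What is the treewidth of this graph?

2

A width-2 tree decomposition is:
Bags: B1 = {a, c, d}  B2 = {a, c, e}  B3 = {a, d, f}  B4 = {a, b, c}
Tree: B1–B2, B1–B3, B1–B4
Each bag holds 3 vertices, so the decomposition has width 2, which upper-bounds the treewidth. For the lower bound, the 3 vertices {a, c, d} are pairwise adjacent, and any tree decomposition puts a clique entirely inside one bag — forcing width ≥ 2. Therefore the treewidth is 2.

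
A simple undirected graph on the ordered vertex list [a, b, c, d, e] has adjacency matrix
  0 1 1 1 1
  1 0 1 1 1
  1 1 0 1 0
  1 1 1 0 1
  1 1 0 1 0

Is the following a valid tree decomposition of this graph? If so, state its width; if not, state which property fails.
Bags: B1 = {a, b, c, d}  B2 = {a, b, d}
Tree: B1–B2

A tree decomposition must satisfy three properties: every vertex lies in some bag; for every edge, both endpoints lie together in some bag; and for every vertex, the bags containing it form a connected subtree. Here vertex e appears in no bag, so the decomposition is invalid.

No — vertex e appears in no bag.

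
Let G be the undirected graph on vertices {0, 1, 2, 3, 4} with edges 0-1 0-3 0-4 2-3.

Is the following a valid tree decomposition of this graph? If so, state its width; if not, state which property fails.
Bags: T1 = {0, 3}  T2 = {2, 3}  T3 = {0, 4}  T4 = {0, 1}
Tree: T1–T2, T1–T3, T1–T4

Vertex coverage: the bags together contain {0, 1, 2, 3, 4}, the full vertex set. Edge coverage: each edge of G has both endpoints in at least one bag. Running intersection: for every vertex, the bags containing it form a connected subtree. All three properties hold, so this is a valid tree decomposition of width max|bag| − 1 = 1, and hence tw(G) ≤ 1.

Yes; width 1.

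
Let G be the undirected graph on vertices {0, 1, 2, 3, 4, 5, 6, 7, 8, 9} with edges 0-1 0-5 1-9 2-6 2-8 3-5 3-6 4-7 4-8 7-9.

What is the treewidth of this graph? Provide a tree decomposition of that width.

Each bag holds 3 vertices, so the decomposition has width 2, which upper-bounds the treewidth. Since 7–4–8–2–6–3–5–0–1–9–7 is a cycle in G, G is not acyclic. Forests are exactly the graphs of treewidth ≤ 1, so tw(G) ≥ 2. Combining the bounds, tw(G) = 2.

Treewidth 2.
One such decomposition:
Bags: B1 = {4, 7, 8}  B2 = {2, 7, 8}  B3 = {2, 6, 7}  B4 = {3, 6, 7}  B5 = {3, 5, 7}  B6 = {0, 5, 7}  B7 = {0, 1, 7}  B8 = {1, 7, 9}
Tree: B1–B2, B2–B3, B3–B4, B4–B5, B5–B6, B6–B7, B7–B8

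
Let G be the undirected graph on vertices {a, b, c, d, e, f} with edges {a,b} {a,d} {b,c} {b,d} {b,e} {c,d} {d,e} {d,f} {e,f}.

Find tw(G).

2

A width-2 tree decomposition is:
Bags: B1 = {b, d, e}  B2 = {b, c, d}  B3 = {a, b, d}  B4 = {d, e, f}
Tree: B1–B2, B2–B3, B1–B4
The largest bag has 3 vertices, giving width 2; this decomposition certifies tw(G) ≤ 2. For the lower bound, the 3 vertices {d, e, f} are pairwise adjacent, and any tree decomposition puts a clique entirely inside one bag — forcing width ≥ 2. The upper and lower bounds meet at 2, so that is the treewidth.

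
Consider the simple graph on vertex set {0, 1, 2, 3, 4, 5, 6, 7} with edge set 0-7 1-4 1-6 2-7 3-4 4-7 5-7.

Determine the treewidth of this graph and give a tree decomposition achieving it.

Treewidth 1.
One such decomposition:
Bags: B1 = {4, 7}  B2 = {1, 4}  B3 = {2, 7}  B4 = {5, 7}  B5 = {3, 4}  B6 = {0, 7}  B7 = {1, 6}
Tree: B1–B2, B1–B3, B1–B4, B2–B5, B4–B6, B2–B7

The largest bag has 2 vertices, giving width 1; this decomposition certifies tw(G) ≤ 1. G has an edge, so its treewidth is at least 1. Hence tw(G) = 1 exactly.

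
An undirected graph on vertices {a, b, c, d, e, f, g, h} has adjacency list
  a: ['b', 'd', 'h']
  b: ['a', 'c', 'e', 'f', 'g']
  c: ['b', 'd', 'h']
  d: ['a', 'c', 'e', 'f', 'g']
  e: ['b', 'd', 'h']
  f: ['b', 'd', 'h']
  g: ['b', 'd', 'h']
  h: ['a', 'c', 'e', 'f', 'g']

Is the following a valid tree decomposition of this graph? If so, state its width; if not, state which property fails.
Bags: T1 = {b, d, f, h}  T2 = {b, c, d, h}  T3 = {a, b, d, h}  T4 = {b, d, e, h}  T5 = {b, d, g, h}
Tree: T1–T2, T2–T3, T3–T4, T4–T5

Vertex coverage: the bags together contain {a, b, c, d, e, f, g, h}, the full vertex set. Edge coverage: each edge of G has both endpoints in at least one bag. Running intersection: for every vertex, the bags containing it form a connected subtree. All three properties hold, so this is a valid tree decomposition of width max|bag| − 1 = 3, and hence tw(G) ≤ 3.

Yes; width 3.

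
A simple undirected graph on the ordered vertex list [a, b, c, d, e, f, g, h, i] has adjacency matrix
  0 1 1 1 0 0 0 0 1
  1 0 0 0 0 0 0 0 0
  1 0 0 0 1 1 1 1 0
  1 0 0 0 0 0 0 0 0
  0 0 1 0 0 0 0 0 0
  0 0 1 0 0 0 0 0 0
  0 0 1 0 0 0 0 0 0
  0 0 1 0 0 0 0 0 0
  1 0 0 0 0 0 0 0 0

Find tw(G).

A width-1 tree decomposition is:
Bags: B1 = {c, h}  B2 = {c, e}  B3 = {a, c}  B4 = {a, i}  B5 = {a, b}  B6 = {c, f}  B7 = {a, d}  B8 = {c, g}
Tree: B1–B2, B1–B3, B3–B4, B4–B5, B1–B6, B3–B7, B1–B8
Each bag holds 2 vertices, so the decomposition has width 1, which upper-bounds the treewidth. Since G has at least one edge (e.g. h–c), it is not an edgeless graph, so tw(G) ≥ 1. Combining the bounds, tw(G) = 1.

1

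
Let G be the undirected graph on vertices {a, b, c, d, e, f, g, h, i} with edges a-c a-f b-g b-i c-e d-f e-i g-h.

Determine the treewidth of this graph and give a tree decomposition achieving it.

Treewidth 1.
One such decomposition:
Bags: B1 = {d, f}  B2 = {a, f}  B3 = {a, c}  B4 = {c, e}  B5 = {e, i}  B6 = {b, i}  B7 = {b, g}  B8 = {g, h}
Tree: B1–B2, B2–B3, B3–B4, B4–B5, B5–B6, B6–B7, B7–B8

Each bag holds 2 vertices, so the decomposition has width 1, which upper-bounds the treewidth. G has an edge, so its treewidth is at least 1. Combining the bounds, tw(G) = 1.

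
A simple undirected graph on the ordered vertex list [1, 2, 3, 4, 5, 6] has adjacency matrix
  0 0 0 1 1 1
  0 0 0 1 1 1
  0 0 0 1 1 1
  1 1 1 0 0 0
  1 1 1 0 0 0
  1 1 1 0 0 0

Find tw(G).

3

A width-3 tree decomposition is:
Bags: B1 = {1, 2, 3, 6}  B2 = {1, 2, 3, 5}  B3 = {1, 2, 3, 4}
Tree: B1–B2, B2–B3
Each bag holds 4 vertices, so the decomposition has width 3, which upper-bounds the treewidth. For the lower bound: the 4 vertex sets {1,6}, {2,5}, {3}, {4} are disjoint, each induces a connected subgraph, and every pair is joined by at least one edge of G. Contracting each set to a single vertex therefore yields K_{4} as a minor, and since treewidth is minor-monotone, tw(G) ≥ tw(K_{4}) = 3. The upper and lower bounds meet at 3, so that is the treewidth.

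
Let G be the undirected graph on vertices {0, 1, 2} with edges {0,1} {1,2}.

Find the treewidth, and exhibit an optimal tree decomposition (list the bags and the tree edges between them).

Treewidth 1.
One such decomposition:
Bags: B1 = {1, 2}  B2 = {0, 1}
Tree: B1–B2

Each bag holds 2 vertices, so the decomposition has width 1, which upper-bounds the treewidth. Since G has at least one edge (e.g. 2–1), it is not an edgeless graph, so tw(G) ≥ 1. Therefore the treewidth is 1.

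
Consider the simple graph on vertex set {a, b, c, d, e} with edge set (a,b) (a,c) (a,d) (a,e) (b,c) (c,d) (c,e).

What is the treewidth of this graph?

A width-2 tree decomposition is:
Bags: B1 = {a, c, d}  B2 = {a, b, c}  B3 = {a, c, e}
Tree: B1–B2, B1–B3
Every bag has size at most 3, so the width is 3 − 1 = 2 and tw(G) ≤ 2. Conversely, {a, c, d} is a clique of size 3, and the vertices of any clique must share a bag in every tree decomposition; so some bag has ≥ 3 vertices and tw(G) ≥ 2. Hence tw(G) = 2 exactly.

2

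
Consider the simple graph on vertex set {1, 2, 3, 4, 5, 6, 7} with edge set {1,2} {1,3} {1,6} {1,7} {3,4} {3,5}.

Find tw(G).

A width-1 tree decomposition is:
Bags: B1 = {1, 3}  B2 = {1, 2}  B3 = {3, 5}  B4 = {3, 4}  B5 = {1, 7}  B6 = {1, 6}
Tree: B1–B2, B1–B3, B3–B4, B1–B5, B5–B6
The largest bag has 2 vertices, giving width 1; this decomposition certifies tw(G) ≤ 1. G has an edge, so its treewidth is at least 1. Therefore the treewidth is 1.

1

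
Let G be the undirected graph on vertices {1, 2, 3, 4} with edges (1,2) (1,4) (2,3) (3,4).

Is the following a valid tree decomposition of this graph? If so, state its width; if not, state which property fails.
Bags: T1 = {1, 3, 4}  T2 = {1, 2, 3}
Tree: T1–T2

Yes; width 2.

Checking the three conditions: (i) the bags cover all of {1, 2, 3, 4}; (ii) for each edge, some bag contains both endpoints; (iii) the bags containing any fixed vertex form a subtree. All hold, so the decomposition is valid with width 3 − 1 = 2.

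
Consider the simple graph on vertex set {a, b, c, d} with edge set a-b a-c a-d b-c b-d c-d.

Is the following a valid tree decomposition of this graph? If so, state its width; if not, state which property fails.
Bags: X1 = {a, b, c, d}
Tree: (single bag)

Checking the three conditions: (i) the bags cover all of {a, b, c, d}; (ii) for each edge, some bag contains both endpoints; (iii) the bags containing any fixed vertex form a subtree. All hold, so the decomposition is valid with width 4 − 1 = 3.

Yes; width 3.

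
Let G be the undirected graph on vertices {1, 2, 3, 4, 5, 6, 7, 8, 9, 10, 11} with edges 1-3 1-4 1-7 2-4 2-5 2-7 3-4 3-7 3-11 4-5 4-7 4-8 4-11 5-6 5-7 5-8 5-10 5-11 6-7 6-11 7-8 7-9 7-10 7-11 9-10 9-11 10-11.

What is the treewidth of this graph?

3

A width-3 tree decomposition is:
Bags: B1 = {4, 5, 7, 11}  B2 = {3, 4, 7, 11}  B3 = {2, 4, 5, 7}  B4 = {1, 3, 4, 7}  B5 = {5, 6, 7, 11}  B6 = {5, 7, 10, 11}  B7 = {7, 9, 10, 11}  B8 = {4, 5, 7, 8}
Tree: B1–B2, B1–B3, B2–B4, B1–B5, B5–B6, B6–B7, B1–B8
Every bag has size at most 4, so the width is 4 − 1 = 3 and tw(G) ≤ 3. Conversely, {7, 9, 10, 11} is a clique of size 4, and the vertices of any clique must share a bag in every tree decomposition; so some bag has ≥ 4 vertices and tw(G) ≥ 3. Therefore the treewidth is 3.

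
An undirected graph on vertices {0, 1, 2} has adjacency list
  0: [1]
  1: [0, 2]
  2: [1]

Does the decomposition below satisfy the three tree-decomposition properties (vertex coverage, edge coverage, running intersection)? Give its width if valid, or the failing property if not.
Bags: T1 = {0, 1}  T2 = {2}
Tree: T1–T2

No — edge (1,2) lies in no bag.

A tree decomposition must satisfy three properties: every vertex lies in some bag; for every edge, both endpoints lie together in some bag; and for every vertex, the bags containing it form a connected subtree. Here edge (1,2) lies in no bag, so the decomposition is invalid.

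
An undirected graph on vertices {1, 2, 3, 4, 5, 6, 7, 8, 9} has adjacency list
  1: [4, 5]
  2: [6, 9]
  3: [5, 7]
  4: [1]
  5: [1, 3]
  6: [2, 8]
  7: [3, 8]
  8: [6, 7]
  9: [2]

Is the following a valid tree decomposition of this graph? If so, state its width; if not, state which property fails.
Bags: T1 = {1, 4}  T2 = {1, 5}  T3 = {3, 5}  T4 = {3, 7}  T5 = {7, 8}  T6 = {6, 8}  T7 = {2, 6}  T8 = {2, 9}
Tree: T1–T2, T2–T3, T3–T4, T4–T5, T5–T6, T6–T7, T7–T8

Vertex coverage: the bags together contain {1, 2, 3, 4, 5, 6, 7, 8, 9}, the full vertex set. Edge coverage: each edge of G has both endpoints in at least one bag. Running intersection: for every vertex, the bags containing it form a connected subtree. All three properties hold, so this is a valid tree decomposition of width max|bag| − 1 = 1, and hence tw(G) ≤ 1.

Yes; width 1.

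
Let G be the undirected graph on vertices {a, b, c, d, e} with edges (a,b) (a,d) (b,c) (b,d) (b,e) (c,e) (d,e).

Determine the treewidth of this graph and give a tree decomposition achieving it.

Each bag holds 3 vertices, so the decomposition has width 2, which upper-bounds the treewidth. Conversely, {b, d, e} is a clique of size 3, and the vertices of any clique must share a bag in every tree decomposition; so some bag has ≥ 3 vertices and tw(G) ≥ 2. The upper and lower bounds meet at 2, so that is the treewidth.

Treewidth 2.
One optimal decomposition is:
Bags: B1 = {b, d, e}  B2 = {b, c, e}  B3 = {a, b, d}
Tree: B1–B2, B1–B3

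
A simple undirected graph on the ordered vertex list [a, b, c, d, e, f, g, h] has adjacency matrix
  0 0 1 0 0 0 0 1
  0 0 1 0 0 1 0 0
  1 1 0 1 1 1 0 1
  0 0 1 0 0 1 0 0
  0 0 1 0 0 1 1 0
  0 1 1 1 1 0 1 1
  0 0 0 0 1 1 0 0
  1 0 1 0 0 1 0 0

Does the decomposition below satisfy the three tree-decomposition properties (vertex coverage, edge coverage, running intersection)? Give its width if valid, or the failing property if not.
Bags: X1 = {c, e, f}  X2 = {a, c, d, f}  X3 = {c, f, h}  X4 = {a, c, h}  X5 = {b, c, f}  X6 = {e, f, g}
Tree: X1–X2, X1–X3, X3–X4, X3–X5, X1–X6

No — bags containing vertex a are not connected in the tree.

A tree decomposition must satisfy three properties: every vertex lies in some bag; for every edge, both endpoints lie together in some bag; and for every vertex, the bags containing it form a connected subtree. Here bags containing vertex a are not connected in the tree, so the decomposition is invalid.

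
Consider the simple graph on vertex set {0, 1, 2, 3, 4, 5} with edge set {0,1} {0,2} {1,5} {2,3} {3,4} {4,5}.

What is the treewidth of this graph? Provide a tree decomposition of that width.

Treewidth 2.
Bags: B1 = {0, 1, 5}  B2 = {0, 2, 5}  B3 = {2, 3, 5}  B4 = {3, 4, 5}
Tree: B1–B2, B2–B3, B3–B4

Every bag has size at most 3, so the width is 3 − 1 = 2 and tw(G) ≤ 2. The edges 5–1–0–2–3–4–5 form a cycle, so G is not a tree and its treewidth is at least 2. The upper and lower bounds meet at 2, so that is the treewidth.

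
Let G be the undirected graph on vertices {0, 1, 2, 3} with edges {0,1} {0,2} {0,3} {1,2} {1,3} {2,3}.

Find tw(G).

3

A width-3 tree decomposition is:
Bags: B1 = {0, 1, 2, 3}
Tree: (single bag)
A single bag containing all 4 vertices is trivially a valid decomposition of width 3. Conversely, {0, 1, 2, 3} is a clique of size 4, and the vertices of any clique must share a bag in every tree decomposition; so some bag has ≥ 4 vertices and tw(G) ≥ 3. The upper and lower bounds meet at 3, so that is the treewidth.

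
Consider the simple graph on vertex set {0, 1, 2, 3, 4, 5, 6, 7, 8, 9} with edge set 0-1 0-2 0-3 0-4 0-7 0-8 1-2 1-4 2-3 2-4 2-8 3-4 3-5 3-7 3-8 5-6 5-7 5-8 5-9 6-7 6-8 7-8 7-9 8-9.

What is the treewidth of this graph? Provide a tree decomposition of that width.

Treewidth 3.
One optimal decomposition is:
Bags: B1 = {0, 2, 3, 8}  B2 = {0, 2, 3, 4}  B3 = {0, 3, 7, 8}  B4 = {3, 5, 7, 8}  B5 = {5, 6, 7, 8}  B6 = {0, 1, 2, 4}  B7 = {5, 7, 8, 9}
Tree: B1–B2, B1–B3, B3–B4, B4–B5, B2–B6, B4–B7

Each bag holds 4 vertices, so the decomposition has width 3, which upper-bounds the treewidth. Conversely, {0, 2, 3, 8} is a clique of size 4, and the vertices of any clique must share a bag in every tree decomposition; so some bag has ≥ 4 vertices and tw(G) ≥ 3. Therefore the treewidth is 3.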